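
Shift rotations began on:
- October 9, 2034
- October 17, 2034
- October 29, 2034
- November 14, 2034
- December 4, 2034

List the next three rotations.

Intervals are 8, 12, 16, 20 days — an arithmetic progression with common difference 4.
Next gap: 24 days. December 4, 2034 + 24 days = December 28, 2034.
Next gap: 28 days. December 28, 2034 + 28 days = January 25, 2035.
Next gap: 32 days. January 25, 2035 + 32 days = February 26, 2035.

December 28, 2034; January 25, 2035; February 26, 2035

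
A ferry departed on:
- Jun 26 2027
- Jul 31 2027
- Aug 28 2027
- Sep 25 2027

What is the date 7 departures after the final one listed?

Apr 29 2028

These are Saturdays with 35, 28, 28-day gaps.
Each is the final Saturday of its month — Jul 31 2027 is past the 28th, so '4th Saturday' doesn't fit.
Last Saturday of October 2027: Oct 30 2027.
Last Saturday of November 2027: Nov 27 2027.
December 2027 ends with Saturday Dec 25 2027.
January 2028 ends with Saturday Jan 29 2028.
February 2028 ends with Saturday Feb 26 2028.
Last Saturday of March 2028: Mar 25 2028.
April 2028 ends with Saturday Apr 29 2028.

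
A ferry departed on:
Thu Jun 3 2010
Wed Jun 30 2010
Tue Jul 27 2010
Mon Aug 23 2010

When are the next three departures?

Gaps between consecutive events: 27, 27, 27 days — a constant 27-day interval.
Mon Aug 23 2010 + 27 days = Sun Sep 19 2010.
Sun Sep 19 2010 + 27 days = Sat Oct 16 2010.
Sat Oct 16 2010 + 27 days = Fri Nov 12 2010.

Sun Sep 19 2010, Sat Oct 16 2010, Fri Nov 12 2010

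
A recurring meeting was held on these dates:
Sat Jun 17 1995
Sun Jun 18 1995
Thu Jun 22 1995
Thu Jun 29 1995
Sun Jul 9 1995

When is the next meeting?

Gaps: 1, 4, 7, 10 days — each gap is 3 larger than the previous one.
Next gap: 13 days. Sun Jul 9 1995 + 13 days = Sat Jul 22 1995.

Sat Jul 22 1995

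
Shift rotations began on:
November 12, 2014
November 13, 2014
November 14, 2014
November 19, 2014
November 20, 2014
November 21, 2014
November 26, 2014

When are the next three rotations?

November 27, 2014; November 28, 2014; December 3, 2014

Gaps: 1, 1, 5, 1, 1, 5 days — not constant, but cyclic with period 3.
The events fall on every Wednesday, Thursday and Friday.
Next Thursday: November 27, 2014.
The following Friday is November 28, 2014.
The following Wednesday is December 3, 2014.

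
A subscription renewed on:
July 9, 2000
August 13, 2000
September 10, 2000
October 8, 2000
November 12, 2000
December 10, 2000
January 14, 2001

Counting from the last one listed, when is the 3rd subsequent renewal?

April 8, 2001

All dates are Sundays, 35, 28, 28, 35, 28, 35 days apart.
Specifically, the 2nd Sunday of each month.
2nd Sunday of February 2001: February 11, 2001.
March 2001 — 2nd Sunday is March 11, 2001.
2nd Sunday of April 2001: April 8, 2001.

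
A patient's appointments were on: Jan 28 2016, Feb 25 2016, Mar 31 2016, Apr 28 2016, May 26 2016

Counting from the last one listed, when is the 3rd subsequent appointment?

Aug 25 2016

All Thursdays; the gaps (28, 35, 28, 28) vary with month length.
This is the last Thursday of each month.
Last Thursday of June 2016: Jun 30 2016.
Last Thursday of July 2016: Jul 28 2016.
Last Thursday of August 2016: Aug 25 2016.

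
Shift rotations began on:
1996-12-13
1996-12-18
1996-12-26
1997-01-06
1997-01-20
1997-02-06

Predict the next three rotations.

Gaps: 5, 8, 11, 14, 17 days — each gap is 3 larger than the previous one.
Next gap: 20 days. 1997-02-06 + 20 days = 1997-02-26.
Next gap: 23 days. 1997-02-26 + 23 days = 1997-03-21.
Next gap: 26 days. 1997-03-21 + 26 days = 1997-04-16.

1997-02-26, 1997-03-21, 1997-04-16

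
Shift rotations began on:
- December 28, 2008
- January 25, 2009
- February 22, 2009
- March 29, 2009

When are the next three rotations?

April 26, 2009; May 31, 2009; June 28, 2009

Every date is a Sunday; gaps 28, 28, 35 days.
Each is the last Sunday of its month (at least one falls on the 29th or later, ruling out '4th Sunday').
April 2009 ends with Sunday April 26, 2009.
May 2009 ends with Sunday May 31, 2009.
June 2009 ends with Sunday June 28, 2009.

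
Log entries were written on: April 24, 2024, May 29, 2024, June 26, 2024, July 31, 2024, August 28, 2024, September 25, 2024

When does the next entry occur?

October 30, 2024

Every date is a Wednesday; gaps 35, 28, 35, 28, 28 days.
Each is the last Wednesday of its month (at least one falls on the 29th or later, ruling out '4th Wednesday').
October 2024 ends with Wednesday October 30, 2024.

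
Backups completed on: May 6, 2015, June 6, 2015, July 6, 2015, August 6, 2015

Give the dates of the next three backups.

Each date is the 6th; the gaps (31, 30, 31) track the month lengths.
The rule is the 6th of each month.
September 2015: September 6, 2015.
Next: October 2015 → October 6, 2015.
November 2015: November 6, 2015.

September 6, 2015; October 6, 2015; November 6, 2015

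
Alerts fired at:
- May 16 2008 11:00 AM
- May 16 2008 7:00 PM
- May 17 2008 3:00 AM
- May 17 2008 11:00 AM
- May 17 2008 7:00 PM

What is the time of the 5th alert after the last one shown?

May 19 2008 11:00 AM

The interval is a steady 8 hours (8, 8, 8, 8).
May 17 2008 7:00 PM + 8 h = May 18 2008 3:00 AM.
May 18 2008 3:00 AM + 8 h = May 18 2008 11:00 AM.
May 18 2008 11:00 AM + 8 h = May 18 2008 7:00 PM.
May 18 2008 7:00 PM + 8 h = May 19 2008 3:00 AM.
May 19 2008 3:00 AM + 8 h = May 19 2008 11:00 AM.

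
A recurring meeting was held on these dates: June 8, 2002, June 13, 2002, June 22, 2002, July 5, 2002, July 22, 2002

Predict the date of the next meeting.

August 12, 2002

Gaps: 5, 9, 13, 17 days — each gap is 4 larger than the previous one.
Next gap: 21 days. July 22, 2002 + 21 days = August 12, 2002.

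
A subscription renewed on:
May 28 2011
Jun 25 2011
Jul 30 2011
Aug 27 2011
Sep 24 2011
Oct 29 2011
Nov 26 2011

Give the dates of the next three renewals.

Dec 31 2011, Jan 28 2012, Feb 25 2012

These are Saturdays with 28, 35, 28, 28, 35, 28-day gaps.
Each is the final Saturday of its month — Jul 30 2011 is past the 28th, so '4th Saturday' doesn't fit.
December 2011 ends with Saturday Dec 31 2011.
Last Saturday of January 2012: Jan 28 2012.
February 2012 ends with Saturday Feb 25 2012.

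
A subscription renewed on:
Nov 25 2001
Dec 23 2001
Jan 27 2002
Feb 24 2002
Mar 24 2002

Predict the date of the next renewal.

These are Sundays at 28- or 35-day spacing (28, 35, 28, 28).
The pattern: 4th Sunday of the month.
April 2002 — 4th Sunday is Apr 28 2002.

Apr 28 2002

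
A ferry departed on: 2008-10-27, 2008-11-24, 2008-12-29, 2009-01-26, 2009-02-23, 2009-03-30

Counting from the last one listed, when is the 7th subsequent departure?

2009-10-26

Every date is a Monday; gaps 28, 35, 28, 28, 35 days.
Each is the last Monday of its month (at least one falls on the 29th or later, ruling out '4th Monday').
Last Monday of April 2009: 2009-04-27.
Last Monday of May 2009: 2009-05-25.
June 2009 ends with Monday 2009-06-29.
July 2009 ends with Monday 2009-07-27.
Last Monday of August 2009: 2009-08-31.
Last Monday of September 2009: 2009-09-28.
Last Monday of October 2009: 2009-10-26.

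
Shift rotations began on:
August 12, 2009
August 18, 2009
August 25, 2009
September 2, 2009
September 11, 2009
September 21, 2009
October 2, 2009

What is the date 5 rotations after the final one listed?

December 11, 2009

The spacing grows by 1 each time: 6, 7, 8, 9, 10, 11 days.
Next gap: 12 days. October 2, 2009 + 12 days = October 14, 2009.
Next gap: 13 days. October 14, 2009 + 13 days = October 27, 2009.
Next gap: 14 days. October 27, 2009 + 14 days = November 10, 2009.
Next gap: 15 days. November 10, 2009 + 15 days = November 25, 2009.
Next gap: 16 days. November 25, 2009 + 16 days = December 11, 2009.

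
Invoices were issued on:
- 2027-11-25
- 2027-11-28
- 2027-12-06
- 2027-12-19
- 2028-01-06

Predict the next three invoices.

2028-01-29, 2028-02-26, 2028-03-30

Gaps: 3, 8, 13, 18 days — each gap is 5 larger than the previous one.
Next gap: 23 days. 2028-01-06 + 23 days = 2028-01-29.
Next gap: 28 days. 2028-01-29 + 28 days = 2028-02-26.
Next gap: 33 days. 2028-02-26 + 33 days = 2028-03-30.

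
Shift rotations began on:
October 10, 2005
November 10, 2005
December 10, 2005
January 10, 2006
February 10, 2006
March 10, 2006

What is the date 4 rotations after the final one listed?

Gaps: 31, 30, 31, 31, 28 days — not constant. Every event is on the 10th of the month.
Pattern: the 10th of each month.
April 2006: April 10, 2006.
Next: May 2006 → May 10, 2006.
June 2006: June 10, 2006.
July 2006: July 10, 2006.

July 10, 2006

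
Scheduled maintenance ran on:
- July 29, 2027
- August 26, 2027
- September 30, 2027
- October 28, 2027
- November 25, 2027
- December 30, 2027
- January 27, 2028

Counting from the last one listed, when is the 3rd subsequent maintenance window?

April 27, 2028

These are Thursdays with 28, 35, 28, 28, 35, 28-day gaps.
Each is the final Thursday of its month — July 29, 2027 is past the 28th, so '4th Thursday' doesn't fit.
February 2028 ends with Thursday February 24, 2028.
Last Thursday of March 2028: March 30, 2028.
April 2028 ends with Thursday April 27, 2028.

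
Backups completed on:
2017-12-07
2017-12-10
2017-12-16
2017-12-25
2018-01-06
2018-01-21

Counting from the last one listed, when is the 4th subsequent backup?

2018-04-21

Gaps: 3, 6, 9, 12, 15 days — each gap is 3 larger than the previous one.
Next gap: 18 days. 2018-01-21 + 18 days = 2018-02-08.
Next gap: 21 days. 2018-02-08 + 21 days = 2018-03-01.
Next gap: 24 days. 2018-03-01 + 24 days = 2018-03-25.
Next gap: 27 days. 2018-03-25 + 27 days = 2018-04-21.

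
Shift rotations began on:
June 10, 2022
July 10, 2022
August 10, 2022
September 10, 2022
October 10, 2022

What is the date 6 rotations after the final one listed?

April 10, 2023

The day-of-month is always 10 (30, 31, 31, 30 days between events).
So this recurs on the 10th of each month.
Next: November 2022 → November 10, 2022.
Next: December 2022 → December 10, 2022.
Next: January 2023 → January 10, 2023.
Next: February 2023 → February 10, 2023.
Next: March 2023 → March 10, 2023.
April 2023: April 10, 2023.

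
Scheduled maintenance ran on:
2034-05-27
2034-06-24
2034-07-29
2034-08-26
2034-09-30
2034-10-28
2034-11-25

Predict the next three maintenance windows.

Every date is a Saturday; gaps 28, 35, 28, 35, 28, 28 days.
Each is the last Saturday of its month (at least one falls on the 29th or later, ruling out '4th Saturday').
Last Saturday of December 2034: 2034-12-30.
Last Saturday of January 2035: 2035-01-27.
February 2035 ends with Saturday 2035-02-24.

2034-12-30, 2035-01-27, 2035-02-24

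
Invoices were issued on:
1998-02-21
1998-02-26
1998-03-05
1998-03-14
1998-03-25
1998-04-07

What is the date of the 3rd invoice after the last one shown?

1998-05-28

Intervals are 5, 7, 9, 11, 13 days — an arithmetic progression with common difference 2.
Next gap: 15 days. 1998-04-07 + 15 days = 1998-04-22.
Next gap: 17 days. 1998-04-22 + 17 days = 1998-05-09.
Next gap: 19 days. 1998-05-09 + 19 days = 1998-05-28.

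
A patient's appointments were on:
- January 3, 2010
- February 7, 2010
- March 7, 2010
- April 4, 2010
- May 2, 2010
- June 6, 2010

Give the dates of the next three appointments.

July 4, 2010; August 1, 2010; September 5, 2010

All dates are Sundays, 35, 28, 28, 28, 35 days apart.
Specifically, the 1st Sunday of each month.
1st Sunday of July 2010: July 4, 2010.
August 2010 — 1st Sunday is August 1, 2010.
September 2010 — 1st Sunday is September 5, 2010.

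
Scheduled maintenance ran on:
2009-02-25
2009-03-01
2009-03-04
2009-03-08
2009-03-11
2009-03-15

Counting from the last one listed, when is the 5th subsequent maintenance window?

Every event lands on a Wednesday or Sunday (gaps cycle 4, 3, 4, 3, 4).
So the schedule is: every Wednesday and Sunday.
The following Wednesday is 2009-03-18.
The following Sunday is 2009-03-22.
Next Wednesday: 2009-03-25.
Next Sunday: 2009-03-29.
Next Wednesday: 2009-04-01.

2009-04-01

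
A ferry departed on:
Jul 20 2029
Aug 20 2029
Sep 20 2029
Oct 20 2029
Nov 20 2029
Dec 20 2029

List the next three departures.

Gaps: 31, 31, 30, 31, 30 days — not constant. Every event is on the 20th of the month.
Pattern: the 20th of each month.
Next: January 2030 → Jan 20 2030.
Next: February 2030 → Feb 20 2030.
Next: March 2030 → Mar 20 2030.

Jan 20 2030, Feb 20 2030, Mar 20 2030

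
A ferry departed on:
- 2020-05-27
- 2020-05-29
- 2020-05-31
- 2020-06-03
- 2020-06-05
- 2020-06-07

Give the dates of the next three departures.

The gap pattern 2, 2, 3, 2, 2 repeats every 3 events.
These are the Wednesdays, Fridays and Sundays of each week.
Next Wednesday: 2020-06-10.
Next Friday: 2020-06-12.
Next Sunday: 2020-06-14.

2020-06-10, 2020-06-12, 2020-06-14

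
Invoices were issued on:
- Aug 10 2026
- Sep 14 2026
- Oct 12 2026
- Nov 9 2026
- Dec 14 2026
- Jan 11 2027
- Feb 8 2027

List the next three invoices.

Mar 8 2027, Apr 12 2027, May 10 2027

Gaps: 35, 28, 28, 35, 28, 28 days — a mix of 28 and 35. Every date is a Monday.
Each is the 2nd Monday of its month.
2nd Monday of March 2027: Mar 8 2027.
2nd Monday of April 2027: Apr 12 2027.
May 2027 — 2nd Monday is May 10 2027.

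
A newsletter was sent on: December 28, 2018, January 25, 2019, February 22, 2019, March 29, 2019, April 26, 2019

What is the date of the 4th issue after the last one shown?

August 30, 2019

These are Fridays with 28, 28, 35, 28-day gaps.
Each is the final Friday of its month — March 29, 2019 is past the 28th, so '4th Friday' doesn't fit.
Last Friday of May 2019: May 31, 2019.
Last Friday of June 2019: June 28, 2019.
July 2019 ends with Friday July 26, 2019.
August 2019 ends with Friday August 30, 2019.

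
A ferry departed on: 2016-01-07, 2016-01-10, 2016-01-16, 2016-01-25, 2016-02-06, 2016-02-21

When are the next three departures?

Intervals are 3, 6, 9, 12, 15 days — an arithmetic progression with common difference 3.
Next gap: 18 days. 2016-02-21 + 18 days = 2016-03-10.
Next gap: 21 days. 2016-03-10 + 21 days = 2016-03-31.
Next gap: 24 days. 2016-03-31 + 24 days = 2016-04-24.

2016-03-10, 2016-03-31, 2016-04-24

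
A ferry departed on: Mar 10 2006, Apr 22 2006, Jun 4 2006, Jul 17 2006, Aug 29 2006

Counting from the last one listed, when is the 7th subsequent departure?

Jun 26 2007

Every event comes 43 days after the last (43, 43, 43, 43).
Aug 29 2006 + 43 days = Oct 11 2006.
Oct 11 2006 + 43 days = Nov 23 2006.
Nov 23 2006 + 43 days = Jan 5 2007.
Jan 5 2007 + 43 days = Feb 17 2007.
Feb 17 2007 + 43 days = Apr 1 2007.
Apr 1 2007 + 43 days = May 14 2007.
May 14 2007 + 43 days = Jun 26 2007.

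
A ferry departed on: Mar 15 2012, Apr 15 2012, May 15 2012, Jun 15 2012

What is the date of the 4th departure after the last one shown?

Each date is the 15th; the gaps (31, 30, 31) track the month lengths.
The rule is the 15th of each month.
July 2012: Jul 15 2012.
Next: August 2012 → Aug 15 2012.
Next: September 2012 → Sep 15 2012.
October 2012: Oct 15 2012.

Oct 15 2012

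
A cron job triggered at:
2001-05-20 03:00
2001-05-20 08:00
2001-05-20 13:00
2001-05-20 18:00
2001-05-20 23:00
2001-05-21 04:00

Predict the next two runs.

2001-05-21 09:00, 2001-05-21 14:00

Spacing: 5, 5, 5, 5, 5 h — constant 5 h.
2001-05-21 04:00 + 5 h = 2001-05-21 09:00.
2001-05-21 09:00 + 5 h = 2001-05-21 14:00.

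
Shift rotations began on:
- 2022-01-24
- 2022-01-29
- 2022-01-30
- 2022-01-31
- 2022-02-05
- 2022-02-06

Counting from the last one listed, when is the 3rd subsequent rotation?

2022-02-13

Every event lands on a Monday or Saturday or Sunday (gaps cycle 5, 1, 1, 5, 1).
So the schedule is: every Monday, Saturday and Sunday.
Next Monday: 2022-02-07.
The following Saturday is 2022-02-12.
The following Sunday is 2022-02-13.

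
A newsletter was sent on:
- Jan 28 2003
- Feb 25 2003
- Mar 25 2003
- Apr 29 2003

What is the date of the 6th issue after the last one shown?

These are Tuesdays with 28, 28, 35-day gaps.
Each is the final Tuesday of its month — Apr 29 2003 is past the 28th, so '4th Tuesday' doesn't fit.
Last Tuesday of May 2003: May 27 2003.
June 2003 ends with Tuesday Jun 24 2003.
Last Tuesday of July 2003: Jul 29 2003.
Last Tuesday of August 2003: Aug 26 2003.
Last Tuesday of September 2003: Sep 30 2003.
October 2003 ends with Tuesday Oct 28 2003.

Oct 28 2003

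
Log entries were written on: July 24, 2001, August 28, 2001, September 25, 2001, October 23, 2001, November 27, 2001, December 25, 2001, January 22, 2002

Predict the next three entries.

Gaps: 35, 28, 28, 35, 28, 28 days — a mix of 28 and 35. Every date is a Tuesday.
Each is the 4th Tuesday of its month.
4th Tuesday of February 2002: February 26, 2002.
March 2002 — 4th Tuesday is March 26, 2002.
April 2002 — 4th Tuesday is April 23, 2002.

February 26, 2002; March 26, 2002; April 23, 2002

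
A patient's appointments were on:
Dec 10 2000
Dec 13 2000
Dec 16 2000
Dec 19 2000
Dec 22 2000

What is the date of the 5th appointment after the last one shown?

The spacing is 3, 3, 3, 3 days — always 3 days.
Dec 22 2000 + 3 days = Dec 25 2000.
Dec 25 2000 + 3 days = Dec 28 2000.
Dec 28 2000 + 3 days = Dec 31 2000.
Dec 31 2000 + 3 days = Jan 3 2001.
Jan 3 2001 + 3 days = Jan 6 2001.

Jan 6 2001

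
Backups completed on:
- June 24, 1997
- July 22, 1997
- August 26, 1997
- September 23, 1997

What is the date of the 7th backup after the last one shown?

April 28, 1998

All dates are Tuesdays, 28, 35, 28 days apart.
Specifically, the 4th Tuesday of each month.
October 1997 — 4th Tuesday is October 28, 1997.
November 1997 — 4th Tuesday is November 25, 1997.
4th Tuesday of December 1997: December 23, 1997.
January 1998 — 4th Tuesday is January 27, 1998.
4th Tuesday of February 1998: February 24, 1998.
March 1998 — 4th Tuesday is March 24, 1998.
April 1998 — 4th Tuesday is April 28, 1998.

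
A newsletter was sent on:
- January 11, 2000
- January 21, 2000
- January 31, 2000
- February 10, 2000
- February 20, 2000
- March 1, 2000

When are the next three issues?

March 11, 2000; March 21, 2000; March 31, 2000

Gaps between consecutive events: 10, 10, 10, 10, 10 days — a constant 10-day interval.
March 1, 2000 + 10 days = March 11, 2000.
March 11, 2000 + 10 days = March 21, 2000.
March 21, 2000 + 10 days = March 31, 2000.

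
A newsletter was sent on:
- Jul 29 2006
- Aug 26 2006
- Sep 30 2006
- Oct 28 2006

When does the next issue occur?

All Saturdays; the gaps (28, 35, 28) vary with month length.
This is the last Saturday of each month.
Last Saturday of November 2006: Nov 25 2006.

Nov 25 2006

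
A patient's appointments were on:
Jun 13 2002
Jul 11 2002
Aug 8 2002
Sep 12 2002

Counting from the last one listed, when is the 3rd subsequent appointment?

Dec 12 2002

Gaps: 28, 28, 35 days — a mix of 28 and 35. Every date is a Thursday.
Each is the 2nd Thursday of its month.
October 2002 — 2nd Thursday is Oct 10 2002.
November 2002 — 2nd Thursday is Nov 14 2002.
December 2002 — 2nd Thursday is Dec 12 2002.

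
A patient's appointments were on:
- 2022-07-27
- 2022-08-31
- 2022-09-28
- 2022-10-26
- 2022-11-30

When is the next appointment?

All Wednesdays; the gaps (35, 28, 28, 35) vary with month length.
This is the last Wednesday of each month.
December 2022 ends with Wednesday 2022-12-28.

2022-12-28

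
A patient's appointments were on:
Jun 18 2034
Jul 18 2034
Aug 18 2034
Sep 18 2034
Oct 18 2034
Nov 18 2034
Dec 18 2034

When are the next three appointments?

Jan 18 2035, Feb 18 2035, Mar 18 2035

Gaps: 30, 31, 31, 30, 31, 30 days — not constant. Every event is on the 18th of the month.
Pattern: the 18th of each month.
Next: January 2035 → Jan 18 2035.
February 2035: Feb 18 2035.
March 2035: Mar 18 2035.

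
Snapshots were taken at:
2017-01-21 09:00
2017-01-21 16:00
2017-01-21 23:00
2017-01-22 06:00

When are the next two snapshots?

Gaps: 7, 7, 7 hours — each event is 7 hours after the previous one.
2017-01-22 06:00 + 7 h = 2017-01-22 13:00.
2017-01-22 13:00 + 7 h = 2017-01-22 20:00.

2017-01-22 13:00, 2017-01-22 20:00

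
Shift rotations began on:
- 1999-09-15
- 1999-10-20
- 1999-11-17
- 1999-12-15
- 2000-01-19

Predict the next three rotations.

2000-02-16, 2000-03-15, 2000-04-19

Gaps: 35, 28, 28, 35 days — a mix of 28 and 35. Every date is a Wednesday.
Each is the 3rd Wednesday of its month.
3rd Wednesday of February 2000: 2000-02-16.
March 2000 — 3rd Wednesday is 2000-03-15.
3rd Wednesday of April 2000: 2000-04-19.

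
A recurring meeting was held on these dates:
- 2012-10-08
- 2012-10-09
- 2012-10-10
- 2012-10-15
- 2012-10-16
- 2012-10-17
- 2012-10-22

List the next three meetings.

2012-10-23, 2012-10-24, 2012-10-29

Gaps: 1, 1, 5, 1, 1, 5 days — not constant, but cyclic with period 3.
The events fall on every Monday, Tuesday and Wednesday.
Next Tuesday: 2012-10-23.
The following Wednesday is 2012-10-24.
Next Monday: 2012-10-29.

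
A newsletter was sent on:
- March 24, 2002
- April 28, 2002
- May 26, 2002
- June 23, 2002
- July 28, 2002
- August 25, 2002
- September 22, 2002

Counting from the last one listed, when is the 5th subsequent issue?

Gaps: 35, 28, 28, 35, 28, 28 days — a mix of 28 and 35. Every date is a Sunday.
Each is the 4th Sunday of its month.
4th Sunday of October 2002: October 27, 2002.
November 2002 — 4th Sunday is November 24, 2002.
December 2002 — 4th Sunday is December 22, 2002.
4th Sunday of January 2003: January 26, 2003.
February 2003 — 4th Sunday is February 23, 2003.

February 23, 2003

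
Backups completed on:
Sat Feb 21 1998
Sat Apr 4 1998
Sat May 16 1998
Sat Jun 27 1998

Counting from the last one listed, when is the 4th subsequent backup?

Gaps between consecutive events: 42, 42, 42 days — a constant 42-day interval.
Sat Jun 27 1998 + 42 days = Sat Aug 8 1998.
Sat Aug 8 1998 + 42 days = Sat Sep 19 1998.
Sat Sep 19 1998 + 42 days = Sat Oct 31 1998.
Sat Oct 31 1998 + 42 days = Sat Dec 12 1998.

Sat Dec 12 1998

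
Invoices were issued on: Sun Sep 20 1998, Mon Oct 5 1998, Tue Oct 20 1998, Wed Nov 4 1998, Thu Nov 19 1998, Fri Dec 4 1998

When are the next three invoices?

Sat Dec 19 1998, Sun Jan 3 1999, Mon Jan 18 1999

The spacing is 15, 15, 15, 15, 15 days — always 15 days.
Fri Dec 4 1998 + 15 days = Sat Dec 19 1998.
Sat Dec 19 1998 + 15 days = Sun Jan 3 1999.
Sun Jan 3 1999 + 15 days = Mon Jan 18 1999.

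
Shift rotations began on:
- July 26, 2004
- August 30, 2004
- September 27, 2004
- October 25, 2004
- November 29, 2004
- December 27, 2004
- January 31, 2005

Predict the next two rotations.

February 28, 2005; March 28, 2005

These are Mondays with 35, 28, 28, 35, 28, 35-day gaps.
Each is the final Monday of its month — August 30, 2004 is past the 28th, so '4th Monday' doesn't fit.
February 2005 ends with Monday February 28, 2005.
Last Monday of March 2005: March 28, 2005.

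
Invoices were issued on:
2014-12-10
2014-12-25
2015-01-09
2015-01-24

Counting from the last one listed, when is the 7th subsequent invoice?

The spacing is 15, 15, 15 days — always 15 days.
2015-01-24 + 15 days = 2015-02-08.
2015-02-08 + 15 days = 2015-02-23.
2015-02-23 + 15 days = 2015-03-10.
2015-03-10 + 15 days = 2015-03-25.
2015-03-25 + 15 days = 2015-04-09.
2015-04-09 + 15 days = 2015-04-24.
2015-04-24 + 15 days = 2015-05-09.

2015-05-09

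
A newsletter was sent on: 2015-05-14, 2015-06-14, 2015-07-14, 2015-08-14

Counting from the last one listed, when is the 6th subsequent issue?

Each date is the 14th; the gaps (31, 30, 31) track the month lengths.
The rule is the 14th of each month.
September 2015: 2015-09-14.
October 2015: 2015-10-14.
November 2015: 2015-11-14.
December 2015: 2015-12-14.
January 2016: 2016-01-14.
February 2016: 2016-02-14.

2016-02-14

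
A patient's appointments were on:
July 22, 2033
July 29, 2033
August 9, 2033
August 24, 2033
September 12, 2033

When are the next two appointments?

The spacing grows by 4 each time: 7, 11, 15, 19 days.
Next gap: 23 days. September 12, 2033 + 23 days = October 5, 2033.
Next gap: 27 days. October 5, 2033 + 27 days = November 1, 2033.

October 5, 2033; November 1, 2033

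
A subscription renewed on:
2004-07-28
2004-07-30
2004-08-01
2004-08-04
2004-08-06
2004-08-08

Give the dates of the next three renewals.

2004-08-11, 2004-08-13, 2004-08-15

Every event lands on a Wednesday or Friday or Sunday (gaps cycle 2, 2, 3, 2, 2).
So the schedule is: every Wednesday, Friday and Sunday.
Next Wednesday: 2004-08-11.
Next Friday: 2004-08-13.
The following Sunday is 2004-08-15.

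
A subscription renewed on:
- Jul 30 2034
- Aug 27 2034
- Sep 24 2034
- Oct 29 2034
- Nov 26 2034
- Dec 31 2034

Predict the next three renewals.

Jan 28 2035, Feb 25 2035, Mar 25 2035

Every date is a Sunday; gaps 28, 28, 35, 28, 35 days.
Each is the last Sunday of its month (at least one falls on the 29th or later, ruling out '4th Sunday').
Last Sunday of January 2035: Jan 28 2035.
Last Sunday of February 2035: Feb 25 2035.
Last Sunday of March 2035: Mar 25 2035.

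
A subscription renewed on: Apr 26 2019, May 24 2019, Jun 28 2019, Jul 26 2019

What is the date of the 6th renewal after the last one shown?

These are Fridays at 28- or 35-day spacing (28, 35, 28).
The pattern: 4th Friday of the month.
August 2019 — 4th Friday is Aug 23 2019.
4th Friday of September 2019: Sep 27 2019.
October 2019 — 4th Friday is Oct 25 2019.
November 2019 — 4th Friday is Nov 22 2019.
December 2019 — 4th Friday is Dec 27 2019.
4th Friday of January 2020: Jan 24 2020.

Jan 24 2020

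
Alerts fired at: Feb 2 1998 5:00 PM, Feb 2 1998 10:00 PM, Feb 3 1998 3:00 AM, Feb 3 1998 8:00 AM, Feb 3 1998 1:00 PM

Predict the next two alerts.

Spacing: 5, 5, 5, 5 h — constant 5 h.
Feb 3 1998 1:00 PM + 5 h = Feb 3 1998 6:00 PM.
Feb 3 1998 6:00 PM + 5 h = Feb 3 1998 11:00 PM.

Feb 3 1998 6:00 PM, Feb 3 1998 11:00 PM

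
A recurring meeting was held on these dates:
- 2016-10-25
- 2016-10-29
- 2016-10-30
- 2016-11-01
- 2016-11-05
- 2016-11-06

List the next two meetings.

Gaps: 4, 1, 2, 4, 1 days — not constant, but cyclic with period 3.
The events fall on every Tuesday, Saturday and Sunday.
Next Tuesday: 2016-11-08.
The following Saturday is 2016-11-12.

2016-11-08, 2016-11-12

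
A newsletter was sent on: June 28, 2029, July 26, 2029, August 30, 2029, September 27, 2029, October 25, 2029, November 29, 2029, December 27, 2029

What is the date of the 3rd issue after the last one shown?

March 28, 2030

These are Thursdays with 28, 35, 28, 28, 35, 28-day gaps.
Each is the final Thursday of its month — August 30, 2029 is past the 28th, so '4th Thursday' doesn't fit.
Last Thursday of January 2030: January 31, 2030.
February 2030 ends with Thursday February 28, 2030.
March 2030 ends with Thursday March 28, 2030.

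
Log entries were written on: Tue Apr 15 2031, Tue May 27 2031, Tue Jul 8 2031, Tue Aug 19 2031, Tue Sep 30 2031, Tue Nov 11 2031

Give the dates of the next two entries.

Tue Dec 23 2031, Tue Feb 3 2032

The spacing is 42, 42, 42, 42, 42 days — always 42 days.
Tue Nov 11 2031 + 42 days = Tue Dec 23 2031.
Tue Dec 23 2031 + 42 days = Tue Feb 3 2032.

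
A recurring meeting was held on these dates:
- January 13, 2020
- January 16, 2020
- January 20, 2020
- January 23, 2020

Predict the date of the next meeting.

Every event lands on a Monday or Thursday (gaps cycle 3, 4, 3).
So the schedule is: every Monday and Thursday.
Next Monday: January 27, 2020.

January 27, 2020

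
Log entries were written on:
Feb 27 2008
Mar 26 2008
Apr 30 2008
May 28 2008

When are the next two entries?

Jun 25 2008, Jul 30 2008

All Wednesdays; the gaps (28, 35, 28) vary with month length.
This is the last Wednesday of each month.
Last Wednesday of June 2008: Jun 25 2008.
July 2008 ends with Wednesday Jul 30 2008.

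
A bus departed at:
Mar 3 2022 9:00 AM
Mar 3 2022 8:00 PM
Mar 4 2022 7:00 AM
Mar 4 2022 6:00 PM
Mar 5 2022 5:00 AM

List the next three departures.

Mar 5 2022 4:00 PM, Mar 6 2022 3:00 AM, Mar 6 2022 2:00 PM

Gaps: 11, 11, 11, 11 hours — each event is 11 hours after the previous one.
Mar 5 2022 5:00 AM + 11 h = Mar 5 2022 4:00 PM.
Mar 5 2022 4:00 PM + 11 h = Mar 6 2022 3:00 AM.
Mar 6 2022 3:00 AM + 11 h = Mar 6 2022 2:00 PM.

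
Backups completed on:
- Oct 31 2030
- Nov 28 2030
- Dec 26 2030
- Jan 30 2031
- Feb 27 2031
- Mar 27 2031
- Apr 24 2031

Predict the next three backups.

All Thursdays; the gaps (28, 28, 35, 28, 28, 28) vary with month length.
This is the last Thursday of each month.
May 2031 ends with Thursday May 29 2031.
June 2031 ends with Thursday Jun 26 2031.
July 2031 ends with Thursday Jul 31 2031.

May 29 2031, Jun 26 2031, Jul 31 2031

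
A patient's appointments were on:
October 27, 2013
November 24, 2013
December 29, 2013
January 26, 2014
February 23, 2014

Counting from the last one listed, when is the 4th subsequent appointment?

June 29, 2014

Every date is a Sunday; gaps 28, 35, 28, 28 days.
Each is the last Sunday of its month (at least one falls on the 29th or later, ruling out '4th Sunday').
Last Sunday of March 2014: March 30, 2014.
Last Sunday of April 2014: April 27, 2014.
Last Sunday of May 2014: May 25, 2014.
Last Sunday of June 2014: June 29, 2014.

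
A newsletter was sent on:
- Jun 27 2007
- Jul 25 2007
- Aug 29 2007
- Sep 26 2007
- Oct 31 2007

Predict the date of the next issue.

Every date is a Wednesday; gaps 28, 35, 28, 35 days.
Each is the last Wednesday of its month (at least one falls on the 29th or later, ruling out '4th Wednesday').
Last Wednesday of November 2007: Nov 28 2007.

Nov 28 2007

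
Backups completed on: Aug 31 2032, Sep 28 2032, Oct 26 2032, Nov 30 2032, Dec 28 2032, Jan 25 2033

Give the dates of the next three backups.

Every date is a Tuesday; gaps 28, 28, 35, 28, 28 days.
Each is the last Tuesday of its month (at least one falls on the 29th or later, ruling out '4th Tuesday').
February 2033 ends with Tuesday Feb 22 2033.
March 2033 ends with Tuesday Mar 29 2033.
April 2033 ends with Tuesday Apr 26 2033.

Feb 22 2033, Mar 29 2033, Apr 26 2033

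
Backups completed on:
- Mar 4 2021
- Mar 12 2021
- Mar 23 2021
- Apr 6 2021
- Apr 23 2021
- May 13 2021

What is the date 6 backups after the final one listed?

Gaps: 8, 11, 14, 17, 20 days — each gap is 3 larger than the previous one.
Next gap: 23 days. May 13 2021 + 23 days = Jun 5 2021.
Next gap: 26 days. Jun 5 2021 + 26 days = Jul 1 2021.
Next gap: 29 days. Jul 1 2021 + 29 days = Jul 30 2021.
Next gap: 32 days. Jul 30 2021 + 32 days = Aug 31 2021.
Next gap: 35 days. Aug 31 2021 + 35 days = Oct 5 2021.
Next gap: 38 days. Oct 5 2021 + 38 days = Nov 12 2021.

Nov 12 2021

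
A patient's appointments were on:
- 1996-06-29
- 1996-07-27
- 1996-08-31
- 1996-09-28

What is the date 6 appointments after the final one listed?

1997-03-29

All Saturdays; the gaps (28, 35, 28) vary with month length.
This is the last Saturday of each month.
Last Saturday of October 1996: 1996-10-26.
November 1996 ends with Saturday 1996-11-30.
Last Saturday of December 1996: 1996-12-28.
January 1997 ends with Saturday 1997-01-25.
Last Saturday of February 1997: 1997-02-22.
March 1997 ends with Saturday 1997-03-29.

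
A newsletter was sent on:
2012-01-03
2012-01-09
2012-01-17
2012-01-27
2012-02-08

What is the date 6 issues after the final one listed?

The spacing grows by 2 each time: 6, 8, 10, 12 days.
Next gap: 14 days. 2012-02-08 + 14 days = 2012-02-22.
Next gap: 16 days. 2012-02-22 + 16 days = 2012-03-09.
Next gap: 18 days. 2012-03-09 + 18 days = 2012-03-27.
Next gap: 20 days. 2012-03-27 + 20 days = 2012-04-16.
Next gap: 22 days. 2012-04-16 + 22 days = 2012-05-08.
Next gap: 24 days. 2012-05-08 + 24 days = 2012-06-01.

2012-06-01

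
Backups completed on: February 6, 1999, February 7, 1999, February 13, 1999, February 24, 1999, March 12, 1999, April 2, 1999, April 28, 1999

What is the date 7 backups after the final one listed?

March 15, 2000

Intervals are 1, 6, 11, 16, 21, 26 days — an arithmetic progression with common difference 5.
Next gap: 31 days. April 28, 1999 + 31 days = May 29, 1999.
Next gap: 36 days. May 29, 1999 + 36 days = July 4, 1999.
Next gap: 41 days. July 4, 1999 + 41 days = August 14, 1999.
Next gap: 46 days. August 14, 1999 + 46 days = September 29, 1999.
Next gap: 51 days. September 29, 1999 + 51 days = November 19, 1999.
Next gap: 56 days. November 19, 1999 + 56 days = January 14, 2000.
Next gap: 61 days. January 14, 2000 + 61 days = March 15, 2000.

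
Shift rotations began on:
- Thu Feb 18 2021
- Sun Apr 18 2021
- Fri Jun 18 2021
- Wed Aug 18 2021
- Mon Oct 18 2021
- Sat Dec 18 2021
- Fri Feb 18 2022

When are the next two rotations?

The day-of-month is always 18 (59, 61, 61, 61, 61, 62 days between events).
So this recurs on the 18th of every 2 months.
Next: April 2022 → Mon Apr 18 2022.
Next: June 2022 → Sat Jun 18 2022.

Mon Apr 18 2022, Sat Jun 18 2022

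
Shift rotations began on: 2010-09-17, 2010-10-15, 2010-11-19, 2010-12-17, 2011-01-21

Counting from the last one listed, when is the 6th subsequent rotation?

2011-07-15

Gaps: 28, 35, 28, 35 days — a mix of 28 and 35. Every date is a Friday.
Each is the 3rd Friday of its month.
3rd Friday of February 2011: 2011-02-18.
March 2011 — 3rd Friday is 2011-03-18.
April 2011 — 3rd Friday is 2011-04-15.
May 2011 — 3rd Friday is 2011-05-20.
3rd Friday of June 2011: 2011-06-17.
July 2011 — 3rd Friday is 2011-07-15.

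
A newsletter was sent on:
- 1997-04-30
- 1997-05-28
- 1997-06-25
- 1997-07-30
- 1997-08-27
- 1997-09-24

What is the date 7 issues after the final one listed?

1998-04-29

These are Wednesdays with 28, 28, 35, 28, 28-day gaps.
Each is the final Wednesday of its month — 1997-04-30 is past the 28th, so '4th Wednesday' doesn't fit.
Last Wednesday of October 1997: 1997-10-29.
November 1997 ends with Wednesday 1997-11-26.
Last Wednesday of December 1997: 1997-12-31.
Last Wednesday of January 1998: 1998-01-28.
February 1998 ends with Wednesday 1998-02-25.
Last Wednesday of March 1998: 1998-03-25.
April 1998 ends with Wednesday 1998-04-29.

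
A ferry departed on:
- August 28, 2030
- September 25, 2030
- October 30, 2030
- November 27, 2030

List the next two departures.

December 25, 2030; January 29, 2031

All Wednesdays; the gaps (28, 35, 28) vary with month length.
This is the last Wednesday of each month.
Last Wednesday of December 2030: December 25, 2030.
Last Wednesday of January 2031: January 29, 2031.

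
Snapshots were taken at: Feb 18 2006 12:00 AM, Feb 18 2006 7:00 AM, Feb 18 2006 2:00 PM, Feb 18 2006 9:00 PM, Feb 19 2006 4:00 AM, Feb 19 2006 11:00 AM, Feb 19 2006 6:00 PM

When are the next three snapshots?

Gaps: 7, 7, 7, 7, 7, 7 hours — each event is 7 hours after the previous one.
Feb 19 2006 6:00 PM + 7 h = Feb 20 2006 1:00 AM.
Feb 20 2006 1:00 AM + 7 h = Feb 20 2006 8:00 AM.
Feb 20 2006 8:00 AM + 7 h = Feb 20 2006 3:00 PM.

Feb 20 2006 1:00 AM, Feb 20 2006 8:00 AM, Feb 20 2006 3:00 PM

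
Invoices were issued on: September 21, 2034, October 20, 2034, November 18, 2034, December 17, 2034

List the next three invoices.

Gaps between consecutive events: 29, 29, 29 days — a constant 29-day interval.
December 17, 2034 + 29 days = January 15, 2035.
January 15, 2035 + 29 days = February 13, 2035.
February 13, 2035 + 29 days = March 14, 2035.

January 15, 2035; February 13, 2035; March 14, 2035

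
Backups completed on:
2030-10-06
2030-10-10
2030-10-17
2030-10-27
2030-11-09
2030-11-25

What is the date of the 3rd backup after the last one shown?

2031-01-30

Intervals are 4, 7, 10, 13, 16 days — an arithmetic progression with common difference 3.
Next gap: 19 days. 2030-11-25 + 19 days = 2030-12-14.
Next gap: 22 days. 2030-12-14 + 22 days = 2031-01-05.
Next gap: 25 days. 2031-01-05 + 25 days = 2031-01-30.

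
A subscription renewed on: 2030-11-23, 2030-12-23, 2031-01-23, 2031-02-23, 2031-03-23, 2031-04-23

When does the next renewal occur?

2031-05-23

The day-of-month is always 23 (30, 31, 31, 28, 31 days between events).
So this recurs on the 23rd of each month.
Next: May 2031 → 2031-05-23.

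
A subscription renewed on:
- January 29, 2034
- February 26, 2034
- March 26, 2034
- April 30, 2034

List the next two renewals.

May 28, 2034; June 25, 2034

Every date is a Sunday; gaps 28, 28, 35 days.
Each is the last Sunday of its month (at least one falls on the 29th or later, ruling out '4th Sunday').
Last Sunday of May 2034: May 28, 2034.
June 2034 ends with Sunday June 25, 2034.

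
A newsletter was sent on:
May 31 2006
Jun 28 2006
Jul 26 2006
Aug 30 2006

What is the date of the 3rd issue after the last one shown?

Every date is a Wednesday; gaps 28, 28, 35 days.
Each is the last Wednesday of its month (at least one falls on the 29th or later, ruling out '4th Wednesday').
September 2006 ends with Wednesday Sep 27 2006.
October 2006 ends with Wednesday Oct 25 2006.
November 2006 ends with Wednesday Nov 29 2006.

Nov 29 2006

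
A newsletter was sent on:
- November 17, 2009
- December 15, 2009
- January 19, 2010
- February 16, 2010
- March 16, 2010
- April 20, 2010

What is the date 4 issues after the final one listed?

August 17, 2010

These are Tuesdays at 28- or 35-day spacing (28, 35, 28, 28, 35).
The pattern: 3rd Tuesday of the month.
May 2010 — 3rd Tuesday is May 18, 2010.
June 2010 — 3rd Tuesday is June 15, 2010.
July 2010 — 3rd Tuesday is July 20, 2010.
August 2010 — 3rd Tuesday is August 17, 2010.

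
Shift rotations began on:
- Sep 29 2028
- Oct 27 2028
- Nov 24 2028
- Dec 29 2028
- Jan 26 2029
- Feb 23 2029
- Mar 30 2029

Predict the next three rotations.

Every date is a Friday; gaps 28, 28, 35, 28, 28, 35 days.
Each is the last Friday of its month (at least one falls on the 29th or later, ruling out '4th Friday').
Last Friday of April 2029: Apr 27 2029.
Last Friday of May 2029: May 25 2029.
June 2029 ends with Friday Jun 29 2029.

Apr 27 2029, May 25 2029, Jun 29 2029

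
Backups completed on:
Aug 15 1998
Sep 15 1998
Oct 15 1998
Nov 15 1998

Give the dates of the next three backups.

Dec 15 1998, Jan 15 1999, Feb 15 1999

Gaps: 31, 30, 31 days — not constant. Every event is on the 15th of the month.
Pattern: the 15th of each month.
December 1998: Dec 15 1998.
Next: January 1999 → Jan 15 1999.
Next: February 1999 → Feb 15 1999.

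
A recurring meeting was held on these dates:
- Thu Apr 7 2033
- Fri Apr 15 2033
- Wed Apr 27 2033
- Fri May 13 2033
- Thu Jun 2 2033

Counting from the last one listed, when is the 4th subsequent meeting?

Fri Sep 30 2033

The spacing grows by 4 each time: 8, 12, 16, 20 days.
Next gap: 24 days. Thu Jun 2 2033 + 24 days = Sun Jun 26 2033.
Next gap: 28 days. Sun Jun 26 2033 + 28 days = Sun Jul 24 2033.
Next gap: 32 days. Sun Jul 24 2033 + 32 days = Thu Aug 25 2033.
Next gap: 36 days. Thu Aug 25 2033 + 36 days = Fri Sep 30 2033.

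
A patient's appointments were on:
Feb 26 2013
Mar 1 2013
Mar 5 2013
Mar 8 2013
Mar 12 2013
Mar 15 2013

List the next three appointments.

Mar 19 2013, Mar 22 2013, Mar 26 2013

The gap pattern 3, 4, 3, 4, 3 repeats every 2 events.
These are the Tuesdays and Fridays of each week.
Next Tuesday: Mar 19 2013.
The following Friday is Mar 22 2013.
Next Tuesday: Mar 26 2013.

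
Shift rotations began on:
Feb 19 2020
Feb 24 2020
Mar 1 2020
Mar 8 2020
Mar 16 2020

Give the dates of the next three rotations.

Mar 25 2020, Apr 4 2020, Apr 15 2020

Intervals are 5, 6, 7, 8 days — an arithmetic progression with common difference 1.
Next gap: 9 days. Mar 16 2020 + 9 days = Mar 25 2020.
Next gap: 10 days. Mar 25 2020 + 10 days = Apr 4 2020.
Next gap: 11 days. Apr 4 2020 + 11 days = Apr 15 2020.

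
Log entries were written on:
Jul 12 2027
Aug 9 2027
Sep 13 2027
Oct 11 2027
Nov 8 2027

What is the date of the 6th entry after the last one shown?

May 8 2028

These are Mondays at 28- or 35-day spacing (28, 35, 28, 28).
The pattern: 2nd Monday of the month.
December 2027 — 2nd Monday is Dec 13 2027.
January 2028 — 2nd Monday is Jan 10 2028.
2nd Monday of February 2028: Feb 14 2028.
2nd Monday of March 2028: Mar 13 2028.
April 2028 — 2nd Monday is Apr 10 2028.
2nd Monday of May 2028: May 8 2028.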